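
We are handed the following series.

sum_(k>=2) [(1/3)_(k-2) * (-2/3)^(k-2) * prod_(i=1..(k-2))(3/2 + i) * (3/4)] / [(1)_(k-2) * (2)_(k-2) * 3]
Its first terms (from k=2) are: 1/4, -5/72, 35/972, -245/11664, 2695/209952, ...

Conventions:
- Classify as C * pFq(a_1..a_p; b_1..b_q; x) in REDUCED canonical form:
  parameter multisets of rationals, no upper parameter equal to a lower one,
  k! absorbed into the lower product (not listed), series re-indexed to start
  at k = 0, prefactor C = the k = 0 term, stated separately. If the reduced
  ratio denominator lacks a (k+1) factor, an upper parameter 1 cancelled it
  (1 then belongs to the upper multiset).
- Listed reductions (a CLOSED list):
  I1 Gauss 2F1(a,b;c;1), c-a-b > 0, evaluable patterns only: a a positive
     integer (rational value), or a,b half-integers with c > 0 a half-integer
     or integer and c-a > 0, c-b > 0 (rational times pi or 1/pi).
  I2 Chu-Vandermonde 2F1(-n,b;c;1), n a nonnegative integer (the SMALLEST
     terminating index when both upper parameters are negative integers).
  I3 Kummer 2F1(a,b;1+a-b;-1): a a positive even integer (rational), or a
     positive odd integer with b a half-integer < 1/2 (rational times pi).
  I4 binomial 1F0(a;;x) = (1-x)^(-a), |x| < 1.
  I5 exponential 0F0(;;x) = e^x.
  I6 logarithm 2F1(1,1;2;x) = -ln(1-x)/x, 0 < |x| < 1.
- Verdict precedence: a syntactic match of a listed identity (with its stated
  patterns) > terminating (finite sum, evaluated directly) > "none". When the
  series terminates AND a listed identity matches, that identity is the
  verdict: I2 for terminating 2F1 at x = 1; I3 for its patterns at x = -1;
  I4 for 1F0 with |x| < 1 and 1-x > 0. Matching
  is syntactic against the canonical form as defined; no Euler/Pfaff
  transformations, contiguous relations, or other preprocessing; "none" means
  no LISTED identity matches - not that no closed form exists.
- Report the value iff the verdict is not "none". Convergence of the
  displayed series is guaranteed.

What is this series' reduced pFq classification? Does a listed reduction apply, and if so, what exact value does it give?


Structural cue: x = (-2/3) and the running product (prefactor 1/4) telescopes to a rising factorial.
Term ratio: r(k) = (-2/3) * (k+1/3) (k+5/2) / [(k+2) (k+1)] ; factor over Q: parameters, x = (-2/3), and C = 1/4.

With C = 1/4: the canonical form is 2F1(1/3, 5/2; 2; -2/3). Verdict: none. A 2F1 with upper {1/3, 5/2} fits none of I1-I6 at x = -2/3; the sum runs forever.


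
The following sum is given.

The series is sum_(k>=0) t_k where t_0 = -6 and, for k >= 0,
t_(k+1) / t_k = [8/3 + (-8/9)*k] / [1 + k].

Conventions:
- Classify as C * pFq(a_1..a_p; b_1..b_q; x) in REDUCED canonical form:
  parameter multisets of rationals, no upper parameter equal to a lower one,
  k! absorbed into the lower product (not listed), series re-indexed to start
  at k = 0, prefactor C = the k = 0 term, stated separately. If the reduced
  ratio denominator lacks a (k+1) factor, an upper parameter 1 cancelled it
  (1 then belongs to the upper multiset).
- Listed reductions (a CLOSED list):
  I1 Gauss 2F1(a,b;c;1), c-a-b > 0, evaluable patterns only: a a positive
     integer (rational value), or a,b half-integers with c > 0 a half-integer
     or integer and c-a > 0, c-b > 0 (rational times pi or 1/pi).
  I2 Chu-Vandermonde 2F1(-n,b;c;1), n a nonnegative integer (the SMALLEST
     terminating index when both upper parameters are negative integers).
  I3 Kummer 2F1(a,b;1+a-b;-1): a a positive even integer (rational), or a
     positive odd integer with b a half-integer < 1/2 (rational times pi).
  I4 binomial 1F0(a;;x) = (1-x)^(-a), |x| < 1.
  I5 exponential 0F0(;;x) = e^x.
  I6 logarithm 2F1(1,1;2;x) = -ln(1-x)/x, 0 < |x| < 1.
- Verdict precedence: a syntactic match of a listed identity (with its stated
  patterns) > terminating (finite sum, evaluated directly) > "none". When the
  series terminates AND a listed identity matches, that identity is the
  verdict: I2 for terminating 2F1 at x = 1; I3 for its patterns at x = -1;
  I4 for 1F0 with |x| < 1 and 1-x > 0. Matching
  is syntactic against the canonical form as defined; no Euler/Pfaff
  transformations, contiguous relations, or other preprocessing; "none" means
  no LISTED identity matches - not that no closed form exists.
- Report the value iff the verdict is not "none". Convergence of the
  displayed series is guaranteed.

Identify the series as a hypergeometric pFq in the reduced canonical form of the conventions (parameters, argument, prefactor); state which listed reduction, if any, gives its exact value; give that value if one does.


With C = -6: the canonical form is 1F0(-3; -; -8/9). Verdict: the I4 binomial reduction fires (the 1F0 binomial series: exponent 3, x = -8/9). Sum: -9826/243.

Structural cue: x = (-8/9) and factor the ratio over Q (C = -6, x = -8/9): negated roots = parameters.
Step ratio: r(k) = (-8/9) * (k-3) / [(k+1)] - rational in k. x = (-8/9); t_0 = -6; negate the roots.


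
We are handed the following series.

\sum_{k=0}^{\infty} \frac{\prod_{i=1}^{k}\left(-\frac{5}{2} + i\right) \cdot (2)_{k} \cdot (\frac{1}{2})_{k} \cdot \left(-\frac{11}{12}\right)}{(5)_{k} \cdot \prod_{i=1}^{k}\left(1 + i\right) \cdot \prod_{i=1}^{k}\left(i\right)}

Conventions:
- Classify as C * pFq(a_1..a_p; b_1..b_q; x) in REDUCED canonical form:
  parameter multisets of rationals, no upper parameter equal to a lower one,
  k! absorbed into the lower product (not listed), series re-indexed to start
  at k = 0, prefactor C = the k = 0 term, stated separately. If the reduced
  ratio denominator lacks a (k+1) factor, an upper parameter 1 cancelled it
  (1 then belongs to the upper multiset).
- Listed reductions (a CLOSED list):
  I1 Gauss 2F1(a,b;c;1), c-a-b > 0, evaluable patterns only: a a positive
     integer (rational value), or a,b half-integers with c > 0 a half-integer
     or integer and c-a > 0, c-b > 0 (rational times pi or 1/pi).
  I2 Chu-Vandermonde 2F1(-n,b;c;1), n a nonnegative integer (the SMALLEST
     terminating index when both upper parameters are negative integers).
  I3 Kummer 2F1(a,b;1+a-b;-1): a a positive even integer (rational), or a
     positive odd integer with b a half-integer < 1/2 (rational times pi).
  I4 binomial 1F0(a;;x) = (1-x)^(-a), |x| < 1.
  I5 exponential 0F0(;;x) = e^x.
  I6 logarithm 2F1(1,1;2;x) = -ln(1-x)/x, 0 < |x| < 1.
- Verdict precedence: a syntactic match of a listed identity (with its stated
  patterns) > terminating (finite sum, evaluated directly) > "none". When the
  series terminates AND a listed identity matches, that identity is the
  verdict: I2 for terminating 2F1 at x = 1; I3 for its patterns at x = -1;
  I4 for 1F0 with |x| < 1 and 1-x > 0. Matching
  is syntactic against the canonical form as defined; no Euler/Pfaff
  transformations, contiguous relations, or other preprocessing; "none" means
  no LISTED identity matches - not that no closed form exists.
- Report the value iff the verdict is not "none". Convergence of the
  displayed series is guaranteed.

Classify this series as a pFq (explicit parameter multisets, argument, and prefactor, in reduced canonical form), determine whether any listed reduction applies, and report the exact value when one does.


x = 1 here; the reduced form reads 2F1, upper {-\frac{3}{2}, \frac{1}{2}}, lower {5}, C = -\frac{11}{12}. Verdict: this is Gauss's theorem I1 (half-integer case) (x = 1; upper {-\frac{3}{2}, \frac{1}{2}} half-integers, c = 5 in the evaluable pattern). Sum: \left(-\frac{16384}{6615}\right) / \pi.

Key observation: with t_0 = -\frac{11}{12}, the parameter 2 appears in both the upper and lower lists and cancels.
Term ratio: r(k) = 1 * (k-\frac{3}{2}) (k+\frac{1}{2}) / [(k+5) (k+1)] ; factor over Q: parameters, x = 1, and C = -\frac{11}{12}.


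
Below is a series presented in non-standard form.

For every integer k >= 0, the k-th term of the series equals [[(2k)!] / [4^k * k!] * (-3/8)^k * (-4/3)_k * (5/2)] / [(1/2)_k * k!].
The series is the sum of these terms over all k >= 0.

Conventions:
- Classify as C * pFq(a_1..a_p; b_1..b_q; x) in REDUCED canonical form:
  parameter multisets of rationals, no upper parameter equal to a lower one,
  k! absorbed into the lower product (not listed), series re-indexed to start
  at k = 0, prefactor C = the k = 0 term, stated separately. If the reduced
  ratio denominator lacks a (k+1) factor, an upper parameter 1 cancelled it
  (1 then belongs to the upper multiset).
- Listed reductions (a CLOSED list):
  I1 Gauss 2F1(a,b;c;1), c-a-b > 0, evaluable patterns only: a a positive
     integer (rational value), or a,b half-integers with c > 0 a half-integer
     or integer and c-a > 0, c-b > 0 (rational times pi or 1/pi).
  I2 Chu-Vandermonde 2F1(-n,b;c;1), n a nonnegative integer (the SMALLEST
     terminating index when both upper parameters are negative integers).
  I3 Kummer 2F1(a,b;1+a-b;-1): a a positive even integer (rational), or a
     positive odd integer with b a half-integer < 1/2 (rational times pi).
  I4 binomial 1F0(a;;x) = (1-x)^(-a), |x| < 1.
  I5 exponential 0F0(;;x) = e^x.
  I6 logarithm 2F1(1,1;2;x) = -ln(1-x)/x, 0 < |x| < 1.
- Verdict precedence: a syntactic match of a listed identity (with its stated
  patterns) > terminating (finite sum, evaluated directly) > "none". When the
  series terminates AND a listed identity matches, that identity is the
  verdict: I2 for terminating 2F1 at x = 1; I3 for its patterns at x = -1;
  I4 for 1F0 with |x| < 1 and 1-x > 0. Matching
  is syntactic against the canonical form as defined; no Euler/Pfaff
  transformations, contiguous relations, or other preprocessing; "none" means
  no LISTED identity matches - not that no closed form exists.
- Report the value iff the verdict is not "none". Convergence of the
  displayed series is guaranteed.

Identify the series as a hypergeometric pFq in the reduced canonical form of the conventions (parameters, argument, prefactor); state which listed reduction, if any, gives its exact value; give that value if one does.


Classification (C = 5/2): 1F0 with upper {-4/3}, lower {-}, argument x = -3/8. Verdict: the binomial series (I4) applies (the 1F0 binomial series: exponent 4/3, x = -3/8). Its exact value is (5/2) * (11/8)^(4/3).

First insight: from the first term 5/2: the parameter 1/2 appears in both the upper and lower lists and cancels.
Term ratio: r(k) = (-3/8) * (k-4/3) / [(k+1)] - rational in k. x = (-3/8); t_0 = 5/2; negate the roots.


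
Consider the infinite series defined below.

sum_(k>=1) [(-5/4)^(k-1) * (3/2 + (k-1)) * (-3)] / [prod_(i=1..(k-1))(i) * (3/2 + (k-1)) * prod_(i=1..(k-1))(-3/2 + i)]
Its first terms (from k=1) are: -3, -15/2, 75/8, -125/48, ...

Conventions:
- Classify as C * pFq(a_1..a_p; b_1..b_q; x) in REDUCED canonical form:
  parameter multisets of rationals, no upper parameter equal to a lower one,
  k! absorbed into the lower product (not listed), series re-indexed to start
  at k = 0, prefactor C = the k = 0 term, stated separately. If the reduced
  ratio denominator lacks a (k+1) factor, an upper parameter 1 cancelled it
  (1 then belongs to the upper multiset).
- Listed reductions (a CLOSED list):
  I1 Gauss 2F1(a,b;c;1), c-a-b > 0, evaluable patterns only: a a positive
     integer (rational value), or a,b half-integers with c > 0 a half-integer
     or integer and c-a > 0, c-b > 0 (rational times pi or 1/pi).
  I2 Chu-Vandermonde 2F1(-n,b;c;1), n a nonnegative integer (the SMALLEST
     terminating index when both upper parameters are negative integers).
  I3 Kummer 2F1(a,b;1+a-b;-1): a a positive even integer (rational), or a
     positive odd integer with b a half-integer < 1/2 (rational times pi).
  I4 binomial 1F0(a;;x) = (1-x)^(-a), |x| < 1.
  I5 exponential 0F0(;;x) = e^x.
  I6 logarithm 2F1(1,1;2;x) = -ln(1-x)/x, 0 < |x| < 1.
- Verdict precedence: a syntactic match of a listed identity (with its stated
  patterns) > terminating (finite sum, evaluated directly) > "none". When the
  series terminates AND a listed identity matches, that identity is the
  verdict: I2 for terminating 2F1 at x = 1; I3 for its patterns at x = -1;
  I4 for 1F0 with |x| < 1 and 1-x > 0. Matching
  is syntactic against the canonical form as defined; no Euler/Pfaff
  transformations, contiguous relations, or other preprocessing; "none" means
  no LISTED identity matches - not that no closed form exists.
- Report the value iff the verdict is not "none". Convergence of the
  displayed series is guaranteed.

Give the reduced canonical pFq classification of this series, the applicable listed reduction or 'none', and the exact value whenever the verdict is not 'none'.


x = -5/4 here; the reduced form reads 0F1, upper {-}, lower {-1/2}, C = -3. Verdict: none here - no I1-I6 shape fits x = -5/4 with lower {-1/2}.

Structural cue: t_0 = -3 here, and the lower running product (prefactor -3) is a rising factorial.
Term ratio: r(k) = (-5/4) * 1 / [(k-1/2) (k+1)] - rational in k, leading ratio (-5/4); with t_0 = -3, classification follows.


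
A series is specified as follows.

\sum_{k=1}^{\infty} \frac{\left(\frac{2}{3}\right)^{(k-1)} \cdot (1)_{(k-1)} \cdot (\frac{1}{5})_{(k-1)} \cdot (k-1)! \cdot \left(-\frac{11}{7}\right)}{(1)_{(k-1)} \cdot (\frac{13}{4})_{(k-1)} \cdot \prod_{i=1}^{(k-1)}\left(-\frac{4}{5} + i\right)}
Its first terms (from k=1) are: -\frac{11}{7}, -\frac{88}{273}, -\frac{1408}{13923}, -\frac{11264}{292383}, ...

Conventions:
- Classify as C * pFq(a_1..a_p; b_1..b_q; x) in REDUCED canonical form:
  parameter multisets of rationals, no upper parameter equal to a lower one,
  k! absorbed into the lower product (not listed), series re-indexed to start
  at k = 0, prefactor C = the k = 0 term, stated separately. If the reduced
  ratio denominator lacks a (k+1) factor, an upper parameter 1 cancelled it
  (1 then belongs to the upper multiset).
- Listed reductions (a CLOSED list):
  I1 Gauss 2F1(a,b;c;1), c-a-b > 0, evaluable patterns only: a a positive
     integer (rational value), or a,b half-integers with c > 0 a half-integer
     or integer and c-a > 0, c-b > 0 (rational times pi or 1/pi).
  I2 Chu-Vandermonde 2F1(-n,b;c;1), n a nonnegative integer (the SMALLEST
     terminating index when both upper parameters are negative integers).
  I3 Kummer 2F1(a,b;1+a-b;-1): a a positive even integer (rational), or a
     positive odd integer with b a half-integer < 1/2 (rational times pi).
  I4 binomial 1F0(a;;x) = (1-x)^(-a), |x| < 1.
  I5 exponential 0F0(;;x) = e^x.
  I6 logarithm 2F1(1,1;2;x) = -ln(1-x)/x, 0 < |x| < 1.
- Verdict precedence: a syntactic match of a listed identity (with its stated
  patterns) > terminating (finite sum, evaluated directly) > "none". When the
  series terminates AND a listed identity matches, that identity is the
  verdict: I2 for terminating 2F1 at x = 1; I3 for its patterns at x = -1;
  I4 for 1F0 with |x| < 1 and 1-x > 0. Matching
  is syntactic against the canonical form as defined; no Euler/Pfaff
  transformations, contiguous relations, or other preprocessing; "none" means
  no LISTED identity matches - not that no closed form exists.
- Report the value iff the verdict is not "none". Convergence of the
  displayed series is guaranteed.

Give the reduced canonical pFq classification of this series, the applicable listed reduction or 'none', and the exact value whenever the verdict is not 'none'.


Canonical form: C = -\frac{11}{7} times 2F1 with upper {1, 1}, lower {\frac{13}{4}}, x = \frac{2}{3}. Verdict: none. A 2F1 with upper {1, 1} fits none of I1-I6 at x = \frac{2}{3}; the sum runs forever.

The tell: from the first term -\frac{11}{7}: the factorial ratio (C = -11/7, x = 2/3) (k+a-1)!/(a-1)! is a rising factorial (a)_k.
Term ratio: r(k) = \frac{2}{3} * (k+1) (k+1) / [(k+\frac{13}{4}) (k+1)] - rational in k. x = \frac{2}{3}; t_0 = -\frac{11}{7}; negate the roots.


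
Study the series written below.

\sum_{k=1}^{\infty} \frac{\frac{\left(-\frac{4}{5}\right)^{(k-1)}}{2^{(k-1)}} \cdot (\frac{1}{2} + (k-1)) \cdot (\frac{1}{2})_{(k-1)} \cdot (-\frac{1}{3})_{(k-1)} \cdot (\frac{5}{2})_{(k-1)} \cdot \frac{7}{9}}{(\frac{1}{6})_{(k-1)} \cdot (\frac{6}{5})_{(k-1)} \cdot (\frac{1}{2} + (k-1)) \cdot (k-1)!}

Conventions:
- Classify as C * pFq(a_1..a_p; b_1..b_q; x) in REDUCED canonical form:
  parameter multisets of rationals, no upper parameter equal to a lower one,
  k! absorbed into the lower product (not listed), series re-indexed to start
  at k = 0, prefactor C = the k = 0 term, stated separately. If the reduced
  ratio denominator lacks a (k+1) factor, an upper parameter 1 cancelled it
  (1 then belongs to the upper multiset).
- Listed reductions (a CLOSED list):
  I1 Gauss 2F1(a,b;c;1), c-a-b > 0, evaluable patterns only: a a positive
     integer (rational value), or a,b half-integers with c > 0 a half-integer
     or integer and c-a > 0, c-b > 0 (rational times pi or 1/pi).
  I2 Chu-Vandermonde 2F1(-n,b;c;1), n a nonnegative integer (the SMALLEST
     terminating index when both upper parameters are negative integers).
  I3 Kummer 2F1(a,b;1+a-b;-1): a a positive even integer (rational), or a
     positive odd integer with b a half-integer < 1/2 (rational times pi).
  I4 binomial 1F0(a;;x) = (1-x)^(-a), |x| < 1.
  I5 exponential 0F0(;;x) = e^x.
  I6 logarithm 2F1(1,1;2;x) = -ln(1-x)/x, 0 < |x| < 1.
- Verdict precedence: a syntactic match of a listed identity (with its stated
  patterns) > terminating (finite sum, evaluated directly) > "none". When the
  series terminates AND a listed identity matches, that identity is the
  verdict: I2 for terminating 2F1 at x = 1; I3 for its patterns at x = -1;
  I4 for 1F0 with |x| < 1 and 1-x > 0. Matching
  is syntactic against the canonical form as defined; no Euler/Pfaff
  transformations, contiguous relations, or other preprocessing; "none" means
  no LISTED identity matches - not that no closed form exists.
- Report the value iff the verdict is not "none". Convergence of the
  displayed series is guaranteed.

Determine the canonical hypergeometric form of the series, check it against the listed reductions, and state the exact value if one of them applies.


x = -\frac{2}{5} here; the reduced form reads 3F2, upper {-\frac{1}{3}, \frac{1}{2}, \frac{5}{2}}, lower {\frac{1}{6}, \frac{6}{5}}, C = \frac{7}{9}. Verdict: none. Every listed pattern misses the 3F2 form at -\frac{2}{5}, upper {-\frac{1}{3}, \frac{1}{2}, \frac{5}{2}}.

The tell: t_0 being \frac{7}{9}, the two k-th powers (prefactor 7/9) combine into one argument.
Step ratio: r(k) = -\frac{2}{5} * (k-\frac{1}{3}) (k+\frac{1}{2}) (k+\frac{5}{2}) / [(k+\frac{1}{6}) (k+\frac{6}{5}) (k+1)] - poly over poly, x = -\frac{2}{5} from leading terms; C = \frac{7}{9} at k = 0.


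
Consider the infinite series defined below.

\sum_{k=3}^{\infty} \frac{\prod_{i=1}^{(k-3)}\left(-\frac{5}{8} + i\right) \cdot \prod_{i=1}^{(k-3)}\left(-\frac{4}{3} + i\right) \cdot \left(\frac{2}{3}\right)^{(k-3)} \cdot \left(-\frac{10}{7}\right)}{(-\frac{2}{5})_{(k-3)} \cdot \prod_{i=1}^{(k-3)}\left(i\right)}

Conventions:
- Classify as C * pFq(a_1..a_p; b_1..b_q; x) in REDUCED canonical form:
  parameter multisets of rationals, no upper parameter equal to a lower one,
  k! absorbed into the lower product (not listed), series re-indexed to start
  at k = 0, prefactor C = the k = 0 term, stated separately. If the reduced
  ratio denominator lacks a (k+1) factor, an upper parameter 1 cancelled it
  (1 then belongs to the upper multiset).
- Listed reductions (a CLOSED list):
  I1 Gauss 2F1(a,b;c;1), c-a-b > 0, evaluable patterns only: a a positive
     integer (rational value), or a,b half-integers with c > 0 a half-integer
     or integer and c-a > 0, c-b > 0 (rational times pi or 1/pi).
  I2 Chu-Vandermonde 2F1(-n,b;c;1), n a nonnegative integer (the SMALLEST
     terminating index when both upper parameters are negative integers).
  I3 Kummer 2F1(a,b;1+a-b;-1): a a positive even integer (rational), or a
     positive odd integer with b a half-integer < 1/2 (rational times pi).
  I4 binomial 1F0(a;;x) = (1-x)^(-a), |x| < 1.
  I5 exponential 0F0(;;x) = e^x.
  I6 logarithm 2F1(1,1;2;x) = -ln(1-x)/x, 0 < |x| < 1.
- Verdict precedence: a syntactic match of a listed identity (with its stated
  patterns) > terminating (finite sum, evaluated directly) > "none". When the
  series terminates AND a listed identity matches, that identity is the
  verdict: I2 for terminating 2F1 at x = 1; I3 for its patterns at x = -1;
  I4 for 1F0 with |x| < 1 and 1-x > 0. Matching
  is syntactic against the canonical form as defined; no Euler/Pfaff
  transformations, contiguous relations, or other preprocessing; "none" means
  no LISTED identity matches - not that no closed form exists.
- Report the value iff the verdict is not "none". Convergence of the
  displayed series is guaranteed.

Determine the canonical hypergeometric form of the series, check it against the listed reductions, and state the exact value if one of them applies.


Canonical form: C = -\frac{10}{7} times 2F1 with upper {-\frac{1}{3}, \frac{3}{8}}, lower {-\frac{2}{5}}, x = \frac{2}{3}. Verdict: none. No listed pattern accepts 2F1(-\frac{1}{3}, \frac{3}{8}; -\frac{2}{5}; \frac{2}{3}).

Key observation: t_0 = -\frac{10}{7} here, and the product of the first k integers (C = -10/7, x = 2/3) is k!.
Ratio: r(k) = \frac{2}{3} * (k-\frac{1}{3}) (k+\frac{3}{8}) / [(k-\frac{2}{5}) (k+1)] - rational in k, leading ratio \frac{2}{3}; with t_0 = -\frac{10}{7}, classification follows.


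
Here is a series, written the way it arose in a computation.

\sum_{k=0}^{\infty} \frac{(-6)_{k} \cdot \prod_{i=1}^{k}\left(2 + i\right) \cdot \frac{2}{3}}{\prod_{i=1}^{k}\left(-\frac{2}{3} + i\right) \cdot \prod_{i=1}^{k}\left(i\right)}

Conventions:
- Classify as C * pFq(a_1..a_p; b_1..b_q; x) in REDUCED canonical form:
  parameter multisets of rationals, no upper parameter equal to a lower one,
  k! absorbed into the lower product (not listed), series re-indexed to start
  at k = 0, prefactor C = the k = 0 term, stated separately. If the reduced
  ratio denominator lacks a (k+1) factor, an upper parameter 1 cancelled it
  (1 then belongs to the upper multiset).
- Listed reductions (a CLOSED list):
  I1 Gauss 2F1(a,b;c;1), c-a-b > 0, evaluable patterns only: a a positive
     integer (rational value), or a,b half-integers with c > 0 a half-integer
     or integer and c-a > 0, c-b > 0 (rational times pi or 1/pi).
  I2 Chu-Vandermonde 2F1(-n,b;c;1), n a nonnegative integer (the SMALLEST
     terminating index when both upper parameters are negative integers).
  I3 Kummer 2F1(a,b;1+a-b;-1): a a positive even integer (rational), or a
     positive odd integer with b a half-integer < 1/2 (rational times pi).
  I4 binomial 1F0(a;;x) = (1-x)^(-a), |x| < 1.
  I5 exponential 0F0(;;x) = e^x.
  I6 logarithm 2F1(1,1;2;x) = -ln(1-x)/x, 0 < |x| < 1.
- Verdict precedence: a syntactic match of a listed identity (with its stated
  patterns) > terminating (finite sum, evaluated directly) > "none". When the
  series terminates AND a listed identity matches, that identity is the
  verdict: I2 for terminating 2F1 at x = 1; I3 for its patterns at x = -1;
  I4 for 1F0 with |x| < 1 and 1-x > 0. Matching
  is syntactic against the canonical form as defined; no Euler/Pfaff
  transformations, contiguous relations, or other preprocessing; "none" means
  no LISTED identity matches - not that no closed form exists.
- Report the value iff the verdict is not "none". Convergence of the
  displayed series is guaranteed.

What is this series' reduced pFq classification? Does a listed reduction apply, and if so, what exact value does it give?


Key step: t_0 = \frac{2}{3} here, and the running product (prefactor 2/3) telescopes to a rising factorial.
Term ratio: r(k) = 1 * (k-6) (k+3) / [(k+\frac{1}{3}) (k+1)] - rational; roots negated = parameters, x = 1, C = \frac{2}{3}.

The series (x = 1) is 2F1: upper {-6, 3}, lower {\frac{1}{3}}, prefactor \frac{2}{3}. Verdict: Chu-Vandermonde (I2) matches (terminating 2F1 at x = 1 with n = 6, b = 3, c = \frac{1}{3}). Its exact value is -\frac{1}{39}.


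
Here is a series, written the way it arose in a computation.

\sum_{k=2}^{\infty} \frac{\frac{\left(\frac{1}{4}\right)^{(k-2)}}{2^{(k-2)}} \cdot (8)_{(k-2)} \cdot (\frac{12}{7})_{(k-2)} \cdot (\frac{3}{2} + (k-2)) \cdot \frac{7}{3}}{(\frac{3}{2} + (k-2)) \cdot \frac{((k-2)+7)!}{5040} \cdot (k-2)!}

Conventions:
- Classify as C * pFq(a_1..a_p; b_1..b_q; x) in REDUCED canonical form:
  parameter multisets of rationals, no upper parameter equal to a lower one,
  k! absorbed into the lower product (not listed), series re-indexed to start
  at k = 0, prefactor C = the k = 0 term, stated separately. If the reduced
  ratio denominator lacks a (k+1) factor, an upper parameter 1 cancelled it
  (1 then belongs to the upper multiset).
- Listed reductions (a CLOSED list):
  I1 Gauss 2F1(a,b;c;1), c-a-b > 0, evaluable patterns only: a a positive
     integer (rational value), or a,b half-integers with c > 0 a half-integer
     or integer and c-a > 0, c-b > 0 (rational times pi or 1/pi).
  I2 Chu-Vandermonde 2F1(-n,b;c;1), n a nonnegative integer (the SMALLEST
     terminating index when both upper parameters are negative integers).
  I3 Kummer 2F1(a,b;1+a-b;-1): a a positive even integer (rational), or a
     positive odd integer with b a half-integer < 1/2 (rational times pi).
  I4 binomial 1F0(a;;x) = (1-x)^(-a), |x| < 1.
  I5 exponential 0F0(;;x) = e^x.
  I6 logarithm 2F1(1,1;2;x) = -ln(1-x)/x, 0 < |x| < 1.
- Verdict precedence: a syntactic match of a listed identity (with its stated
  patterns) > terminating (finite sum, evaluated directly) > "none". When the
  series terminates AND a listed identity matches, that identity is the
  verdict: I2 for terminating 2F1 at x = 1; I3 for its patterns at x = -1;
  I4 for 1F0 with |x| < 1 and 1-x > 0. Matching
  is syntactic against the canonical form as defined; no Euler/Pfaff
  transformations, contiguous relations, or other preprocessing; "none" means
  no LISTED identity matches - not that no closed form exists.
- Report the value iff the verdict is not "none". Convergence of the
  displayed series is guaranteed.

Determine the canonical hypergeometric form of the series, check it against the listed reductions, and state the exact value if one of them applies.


x = \frac{1}{8} here; the reduced form reads 1F0, upper {\frac{12}{7}}, lower {-}, C = \frac{7}{3}. Verdict (x = \frac{1}{8}): the I4 binomial reduction applies (the 1F0 binomial series: exponent -12/7, x = \frac{1}{8}). Sum: \frac{7}{3} \cdot \left(\frac{7}{8}\right)^{-\frac{12}{7}}.

Key step: t_0 = \frac{7}{3} here, and the parameter 8 appears in both the upper and lower lists and cancels (alongside the other common factor).
Adjacent-term ratio: r(k) = \frac{1}{8} * (k+\frac{12}{7}) / [(k+1)] ; factor over Q: parameters, x = \frac{1}{8}, and C = \frac{7}{3}.


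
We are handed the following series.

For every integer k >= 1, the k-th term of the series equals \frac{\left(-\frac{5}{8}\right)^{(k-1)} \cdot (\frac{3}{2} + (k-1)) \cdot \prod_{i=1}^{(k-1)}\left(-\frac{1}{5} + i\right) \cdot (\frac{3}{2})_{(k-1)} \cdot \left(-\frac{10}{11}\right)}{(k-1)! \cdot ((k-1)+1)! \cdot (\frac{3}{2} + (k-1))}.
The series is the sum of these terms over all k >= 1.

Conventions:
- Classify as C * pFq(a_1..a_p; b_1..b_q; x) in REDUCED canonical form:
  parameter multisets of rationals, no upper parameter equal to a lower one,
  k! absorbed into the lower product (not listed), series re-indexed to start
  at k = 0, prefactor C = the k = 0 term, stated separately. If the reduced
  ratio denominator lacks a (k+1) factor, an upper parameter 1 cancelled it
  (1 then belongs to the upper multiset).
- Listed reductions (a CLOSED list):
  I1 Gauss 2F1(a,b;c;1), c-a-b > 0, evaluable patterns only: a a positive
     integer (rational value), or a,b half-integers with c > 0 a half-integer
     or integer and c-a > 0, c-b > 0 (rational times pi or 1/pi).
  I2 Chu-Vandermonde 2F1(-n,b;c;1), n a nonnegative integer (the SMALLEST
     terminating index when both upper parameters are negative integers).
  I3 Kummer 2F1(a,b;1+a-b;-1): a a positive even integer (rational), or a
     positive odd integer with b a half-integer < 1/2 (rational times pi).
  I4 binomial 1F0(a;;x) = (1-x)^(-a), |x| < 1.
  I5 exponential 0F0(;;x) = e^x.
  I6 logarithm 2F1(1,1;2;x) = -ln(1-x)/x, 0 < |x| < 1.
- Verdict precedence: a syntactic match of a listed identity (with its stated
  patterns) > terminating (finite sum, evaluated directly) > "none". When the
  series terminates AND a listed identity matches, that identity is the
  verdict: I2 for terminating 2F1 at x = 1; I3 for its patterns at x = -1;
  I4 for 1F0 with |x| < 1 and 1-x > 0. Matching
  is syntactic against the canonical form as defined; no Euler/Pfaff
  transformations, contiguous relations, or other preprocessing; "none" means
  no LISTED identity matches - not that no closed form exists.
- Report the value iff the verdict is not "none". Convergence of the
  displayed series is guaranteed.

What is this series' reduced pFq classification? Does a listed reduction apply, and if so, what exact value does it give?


The series (x = -\frac{5}{8}) is 2F1: upper {\frac{4}{5}, \frac{3}{2}}, lower {2}, prefactor -\frac{10}{11}. Verdict: no listed reduction: x = -\frac{5}{8} and upper {\frac{4}{5}, \frac{3}{2}} fail every I1-I6 pattern.

First insight: from the first term -\frac{10}{11}: k + 3/2 divides numerator and denominator alike; C = -10/11 after cancelling.
Ratio: r(k) = -\frac{5}{8} * (k+\frac{4}{5}) (k+\frac{3}{2}) / [(k+2) (k+1)] - rational; roots negated = parameters, x = -\frac{5}{8}, C = -\frac{10}{11}.


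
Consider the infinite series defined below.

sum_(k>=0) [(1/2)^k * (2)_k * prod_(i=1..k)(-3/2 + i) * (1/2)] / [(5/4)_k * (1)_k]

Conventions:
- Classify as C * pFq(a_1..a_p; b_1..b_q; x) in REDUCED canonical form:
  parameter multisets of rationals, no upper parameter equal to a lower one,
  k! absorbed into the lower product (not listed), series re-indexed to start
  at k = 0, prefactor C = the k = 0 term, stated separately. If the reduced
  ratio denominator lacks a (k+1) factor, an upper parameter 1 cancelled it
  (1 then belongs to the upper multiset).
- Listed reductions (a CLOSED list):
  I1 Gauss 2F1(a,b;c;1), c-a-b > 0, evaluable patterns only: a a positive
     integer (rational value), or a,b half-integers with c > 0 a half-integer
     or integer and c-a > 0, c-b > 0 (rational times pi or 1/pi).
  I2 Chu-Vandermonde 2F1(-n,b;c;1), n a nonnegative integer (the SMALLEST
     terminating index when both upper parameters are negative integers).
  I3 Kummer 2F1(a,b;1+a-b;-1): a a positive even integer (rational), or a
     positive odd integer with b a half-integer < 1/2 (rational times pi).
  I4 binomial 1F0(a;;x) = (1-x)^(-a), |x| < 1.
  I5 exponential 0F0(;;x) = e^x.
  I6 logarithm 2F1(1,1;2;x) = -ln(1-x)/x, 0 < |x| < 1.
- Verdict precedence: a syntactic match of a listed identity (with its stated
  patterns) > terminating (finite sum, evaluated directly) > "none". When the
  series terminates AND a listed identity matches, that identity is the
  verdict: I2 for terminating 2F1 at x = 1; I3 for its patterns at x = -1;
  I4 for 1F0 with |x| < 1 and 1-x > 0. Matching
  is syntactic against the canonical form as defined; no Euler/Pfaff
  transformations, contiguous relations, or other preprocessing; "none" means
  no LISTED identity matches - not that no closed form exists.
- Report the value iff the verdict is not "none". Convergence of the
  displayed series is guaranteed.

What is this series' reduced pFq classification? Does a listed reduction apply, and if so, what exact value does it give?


Classification (C = 1/2): 2F1 with upper {-1/2, 2}, lower {5/4}, argument x = 1/2. Verdict: none. A 2F1 with upper {-1/2, 2} fits none of I1-I6 at x = 1/2; the sum runs forever.

First insight: t_0 = 1/2 here, and the running product (C = 1/2, x = 1/2) telescopes to a rising factorial.
Ratio: r(k) = (1/2) * (k-1/2) (k+2) / [(k+5/4) (k+1)] - rational; roots negated = parameters, x = (1/2), C = 1/2.


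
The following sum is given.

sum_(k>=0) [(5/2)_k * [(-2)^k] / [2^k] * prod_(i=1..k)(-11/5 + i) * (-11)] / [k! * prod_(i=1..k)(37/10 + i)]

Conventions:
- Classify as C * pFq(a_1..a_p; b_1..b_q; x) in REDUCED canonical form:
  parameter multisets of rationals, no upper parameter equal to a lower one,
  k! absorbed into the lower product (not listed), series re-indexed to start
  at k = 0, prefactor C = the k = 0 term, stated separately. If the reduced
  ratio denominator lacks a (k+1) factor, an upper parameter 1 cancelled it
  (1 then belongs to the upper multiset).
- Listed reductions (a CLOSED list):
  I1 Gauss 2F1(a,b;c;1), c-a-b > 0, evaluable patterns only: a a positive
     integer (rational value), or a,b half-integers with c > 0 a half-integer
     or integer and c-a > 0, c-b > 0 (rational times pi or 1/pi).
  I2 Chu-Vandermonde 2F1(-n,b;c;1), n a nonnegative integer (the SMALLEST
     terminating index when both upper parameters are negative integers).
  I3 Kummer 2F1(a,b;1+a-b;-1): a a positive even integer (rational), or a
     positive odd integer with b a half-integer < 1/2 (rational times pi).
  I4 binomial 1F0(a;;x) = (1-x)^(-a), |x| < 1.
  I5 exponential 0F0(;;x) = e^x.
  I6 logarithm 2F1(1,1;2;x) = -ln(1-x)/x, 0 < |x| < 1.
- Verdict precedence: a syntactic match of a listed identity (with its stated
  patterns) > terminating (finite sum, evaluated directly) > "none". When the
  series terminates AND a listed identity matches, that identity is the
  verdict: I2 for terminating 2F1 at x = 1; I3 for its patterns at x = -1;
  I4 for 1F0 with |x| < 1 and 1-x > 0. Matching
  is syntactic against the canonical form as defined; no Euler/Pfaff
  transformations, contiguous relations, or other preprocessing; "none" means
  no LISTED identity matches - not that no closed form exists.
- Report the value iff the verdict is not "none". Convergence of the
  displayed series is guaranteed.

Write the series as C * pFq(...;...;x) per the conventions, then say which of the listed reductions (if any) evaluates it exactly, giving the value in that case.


Classification (C = -11): 2F1 with upper {-6/5, 5/2}, lower {47/10}, argument x = -1. Verdict: none. A 2F1 with upper {-6/5, 5/2} fits none of I1-I6 at x = -1; the sum runs forever.

First insight: t_0 = -11 here, and the lower running product (C = -11) is a rising factorial.
Ratio: r(k) = (-1) * (k-6/5) (k+5/2) / [(k+47/10) (k+1)] - rational; roots negated = parameters, x = (-1), C = -11.


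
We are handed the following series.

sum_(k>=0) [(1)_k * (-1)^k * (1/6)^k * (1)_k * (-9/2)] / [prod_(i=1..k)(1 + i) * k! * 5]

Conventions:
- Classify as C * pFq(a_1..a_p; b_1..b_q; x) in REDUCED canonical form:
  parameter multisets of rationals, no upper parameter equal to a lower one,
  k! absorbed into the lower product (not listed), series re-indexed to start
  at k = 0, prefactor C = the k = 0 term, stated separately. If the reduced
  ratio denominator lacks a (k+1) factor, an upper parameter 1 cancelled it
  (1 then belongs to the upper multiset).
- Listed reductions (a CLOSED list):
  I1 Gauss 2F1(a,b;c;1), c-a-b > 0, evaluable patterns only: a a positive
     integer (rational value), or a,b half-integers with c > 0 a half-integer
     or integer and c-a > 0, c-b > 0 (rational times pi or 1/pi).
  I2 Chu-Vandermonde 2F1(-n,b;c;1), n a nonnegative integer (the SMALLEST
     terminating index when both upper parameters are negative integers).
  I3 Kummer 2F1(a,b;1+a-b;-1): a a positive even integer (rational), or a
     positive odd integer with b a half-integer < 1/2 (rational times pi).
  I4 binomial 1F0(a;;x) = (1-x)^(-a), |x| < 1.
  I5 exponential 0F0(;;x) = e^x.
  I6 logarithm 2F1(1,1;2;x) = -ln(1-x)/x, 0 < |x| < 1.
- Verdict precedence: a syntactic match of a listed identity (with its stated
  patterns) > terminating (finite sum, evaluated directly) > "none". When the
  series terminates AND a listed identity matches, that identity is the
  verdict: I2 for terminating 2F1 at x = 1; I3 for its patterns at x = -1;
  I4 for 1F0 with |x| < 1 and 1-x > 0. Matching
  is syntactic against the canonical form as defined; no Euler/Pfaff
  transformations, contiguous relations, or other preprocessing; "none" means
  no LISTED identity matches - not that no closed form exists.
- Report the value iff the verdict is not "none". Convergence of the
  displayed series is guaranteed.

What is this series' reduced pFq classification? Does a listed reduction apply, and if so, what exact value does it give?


At argument -1/6: a 2F1 with upper {1, 1}, lower {2}, scaled by C = -9/10. Verdict at x = -1/6: the logarithmic series (I6) matches (the logarithm: parameters (1,1;2), x = -1/6). Sum: (-27/5) * ln(7/6).

Key observation: t_0 being -9/10, the constant factors (C = -9/10, x = -1/6) combine into one prefactor.
Adjacent-term ratio: r(k) = (-1/6) * (k+1) (k+1) / [(k+2) (k+1)] - rational in k. x = (-1/6); t_0 = -9/10; negate the roots.


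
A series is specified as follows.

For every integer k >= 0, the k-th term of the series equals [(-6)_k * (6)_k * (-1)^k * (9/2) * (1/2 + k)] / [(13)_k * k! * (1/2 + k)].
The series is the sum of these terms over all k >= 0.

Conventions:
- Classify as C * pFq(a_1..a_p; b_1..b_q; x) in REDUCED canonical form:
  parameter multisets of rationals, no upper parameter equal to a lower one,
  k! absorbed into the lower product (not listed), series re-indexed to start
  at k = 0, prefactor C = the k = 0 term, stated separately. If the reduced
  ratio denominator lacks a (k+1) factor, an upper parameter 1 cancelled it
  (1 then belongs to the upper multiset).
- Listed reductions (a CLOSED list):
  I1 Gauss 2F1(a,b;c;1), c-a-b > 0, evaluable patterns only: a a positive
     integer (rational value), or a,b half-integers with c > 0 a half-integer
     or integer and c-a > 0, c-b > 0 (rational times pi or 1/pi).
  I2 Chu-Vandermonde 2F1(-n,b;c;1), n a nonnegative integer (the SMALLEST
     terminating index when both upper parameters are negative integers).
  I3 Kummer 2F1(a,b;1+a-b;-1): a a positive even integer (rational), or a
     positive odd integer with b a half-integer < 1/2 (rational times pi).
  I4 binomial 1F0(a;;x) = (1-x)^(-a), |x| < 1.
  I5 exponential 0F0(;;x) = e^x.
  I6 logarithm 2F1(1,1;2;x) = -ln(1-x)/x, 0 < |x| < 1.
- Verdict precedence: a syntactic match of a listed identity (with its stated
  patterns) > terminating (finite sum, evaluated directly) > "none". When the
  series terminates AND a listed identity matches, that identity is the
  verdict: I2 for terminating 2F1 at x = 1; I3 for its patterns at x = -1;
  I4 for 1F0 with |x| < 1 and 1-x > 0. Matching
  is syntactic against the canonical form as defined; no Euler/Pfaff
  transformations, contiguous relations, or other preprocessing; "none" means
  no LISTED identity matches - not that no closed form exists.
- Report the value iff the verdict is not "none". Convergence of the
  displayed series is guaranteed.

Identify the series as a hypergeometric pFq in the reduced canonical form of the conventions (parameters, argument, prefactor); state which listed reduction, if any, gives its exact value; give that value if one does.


Canonical form: C = 9/2 times 2F1 with upper {-6, 6}, lower {13}, x = -1. Verdict (x = -1): Kummer (I3) applies (x = -1; c = 13 equals 1+a-b for upper {-6, 6}: listed pattern). Sum: 99/2.

The tell: with t_0 = 9/2, striking the common factor k + 1/2 reduces the term (C = 9/2, x = -1).
Term ratio: r(k) = (-1) * (k-6) (k+6) / [(k+13) (k+1)] ; factor over Q: parameters, x = (-1), and C = 9/2.


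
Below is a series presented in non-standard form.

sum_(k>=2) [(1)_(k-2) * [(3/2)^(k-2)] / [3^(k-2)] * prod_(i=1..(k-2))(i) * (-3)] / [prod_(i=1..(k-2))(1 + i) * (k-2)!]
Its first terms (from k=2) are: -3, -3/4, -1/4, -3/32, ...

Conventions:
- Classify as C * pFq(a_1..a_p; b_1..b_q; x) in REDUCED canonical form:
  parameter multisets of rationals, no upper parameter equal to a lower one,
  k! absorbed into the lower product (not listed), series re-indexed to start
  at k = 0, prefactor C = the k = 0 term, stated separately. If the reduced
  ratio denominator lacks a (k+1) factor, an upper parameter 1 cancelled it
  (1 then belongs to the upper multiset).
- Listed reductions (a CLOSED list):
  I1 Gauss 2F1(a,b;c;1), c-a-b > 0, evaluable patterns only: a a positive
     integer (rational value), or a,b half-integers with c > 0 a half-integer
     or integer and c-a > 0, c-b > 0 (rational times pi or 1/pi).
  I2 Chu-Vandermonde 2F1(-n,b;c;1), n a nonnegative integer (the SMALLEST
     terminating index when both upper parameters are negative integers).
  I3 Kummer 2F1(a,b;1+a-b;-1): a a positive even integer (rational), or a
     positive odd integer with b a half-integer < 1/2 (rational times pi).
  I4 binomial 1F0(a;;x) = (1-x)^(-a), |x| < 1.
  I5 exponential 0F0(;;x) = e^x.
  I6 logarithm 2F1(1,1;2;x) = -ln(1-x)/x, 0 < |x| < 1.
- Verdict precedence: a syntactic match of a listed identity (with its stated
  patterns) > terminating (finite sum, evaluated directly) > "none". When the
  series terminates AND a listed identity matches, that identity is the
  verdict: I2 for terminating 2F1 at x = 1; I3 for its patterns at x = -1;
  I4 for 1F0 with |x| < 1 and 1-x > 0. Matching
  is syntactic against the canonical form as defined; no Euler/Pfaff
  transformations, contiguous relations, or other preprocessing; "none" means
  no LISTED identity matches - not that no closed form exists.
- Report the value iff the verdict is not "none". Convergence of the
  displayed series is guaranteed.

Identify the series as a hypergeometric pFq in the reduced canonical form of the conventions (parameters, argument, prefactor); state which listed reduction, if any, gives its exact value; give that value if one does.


x = 1/2 here; the reduced form reads 2F1, upper {1, 1}, lower {2}, C = -3. Verdict: this is the I6 logarithm reduction (the logarithm: parameters (1,1;2), x = 1/2). Hence: 6 * ln(1/2).

The tell: with t_0 = -3, the two k-th powers (C = -3) combine into one argument.
Step ratio: r(k) = (1/2) * (k+1) (k+1) / [(k+2) (k+1)] - rational; roots negated = parameters, x = (1/2), C = -3.
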